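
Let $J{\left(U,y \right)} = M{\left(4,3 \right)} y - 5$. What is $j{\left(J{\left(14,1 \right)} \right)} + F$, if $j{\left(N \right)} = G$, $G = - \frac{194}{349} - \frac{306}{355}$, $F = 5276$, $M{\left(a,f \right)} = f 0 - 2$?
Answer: $\frac{653494356}{123895} \approx 5274.6$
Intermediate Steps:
$M{\left(a,f \right)} = -2$ ($M{\left(a,f \right)} = 0 - 2 = -2$)
$J{\left(U,y \right)} = -5 - 2 y$ ($J{\left(U,y \right)} = - 2 y - 5 = -5 - 2 y$)
$G = - \frac{175664}{123895}$ ($G = \left(-194\right) \frac{1}{349} - \frac{306}{355} = - \frac{194}{349} - \frac{306}{355} = - \frac{175664}{123895} \approx -1.4178$)
$j{\left(N \right)} = - \frac{175664}{123895}$
$j{\left(J{\left(14,1 \right)} \right)} + F = - \frac{175664}{123895} + 5276 = \frac{653494356}{123895}$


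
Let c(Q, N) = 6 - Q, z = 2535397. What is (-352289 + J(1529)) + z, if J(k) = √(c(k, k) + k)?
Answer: 2183108 + √6 ≈ 2.1831e+6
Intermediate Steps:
J(k) = √6 (J(k) = √((6 - k) + k) = √6)
(-352289 + J(1529)) + z = (-352289 + √6) + 2535397 = 2183108 + √6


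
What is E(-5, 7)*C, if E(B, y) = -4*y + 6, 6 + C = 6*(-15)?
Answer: 2112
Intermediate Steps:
C = -96 (C = -6 + 6*(-15) = -6 - 90 = -96)
E(B, y) = 6 - 4*y
E(-5, 7)*C = (6 - 4*7)*(-96) = (6 - 28)*(-96) = -22*(-96) = 2112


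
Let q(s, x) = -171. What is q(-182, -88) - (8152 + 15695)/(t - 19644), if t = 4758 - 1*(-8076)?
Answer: -380221/2270 ≈ -167.50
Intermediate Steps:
t = 12834 (t = 4758 + 8076 = 12834)
q(-182, -88) - (8152 + 15695)/(t - 19644) = -171 - (8152 + 15695)/(12834 - 19644) = -171 - 23847/(-6810) = -171 - 23847*(-1)/6810 = -171 - 1*(-7949/2270) = -171 + 7949/2270 = -380221/2270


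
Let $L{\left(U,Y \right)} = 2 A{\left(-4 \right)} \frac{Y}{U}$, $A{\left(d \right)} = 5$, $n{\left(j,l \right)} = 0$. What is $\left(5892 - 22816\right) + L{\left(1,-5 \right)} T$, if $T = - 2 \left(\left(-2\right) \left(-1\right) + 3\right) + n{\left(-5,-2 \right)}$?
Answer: $-16424$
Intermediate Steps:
$L{\left(U,Y \right)} = \frac{10 Y}{U}$ ($L{\left(U,Y \right)} = 2 \cdot 5 \frac{Y}{U} = 10 \frac{Y}{U} = \frac{10 Y}{U}$)
$T = -10$ ($T = - 2 \left(\left(-2\right) \left(-1\right) + 3\right) + 0 = - 2 \left(2 + 3\right) + 0 = \left(-2\right) 5 + 0 = -10 + 0 = -10$)
$\left(5892 - 22816\right) + L{\left(1,-5 \right)} T = \left(5892 - 22816\right) + 10 \left(-5\right) 1^{-1} \left(-10\right) = -16924 + 10 \left(-5\right) 1 \left(-10\right) = -16924 - -500 = -16924 + 500 = -16424$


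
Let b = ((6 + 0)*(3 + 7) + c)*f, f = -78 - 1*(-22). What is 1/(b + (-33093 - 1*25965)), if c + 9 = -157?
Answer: -1/53122 ≈ -1.8825e-5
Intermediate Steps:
c = -166 (c = -9 - 157 = -166)
f = -56 (f = -78 + 22 = -56)
b = 5936 (b = ((6 + 0)*(3 + 7) - 166)*(-56) = (6*10 - 166)*(-56) = (60 - 166)*(-56) = -106*(-56) = 5936)
1/(b + (-33093 - 1*25965)) = 1/(5936 + (-33093 - 1*25965)) = 1/(5936 + (-33093 - 25965)) = 1/(5936 - 59058) = 1/(-53122) = -1/53122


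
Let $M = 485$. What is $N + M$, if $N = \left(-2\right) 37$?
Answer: $411$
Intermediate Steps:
$N = -74$
$N + M = -74 + 485 = 411$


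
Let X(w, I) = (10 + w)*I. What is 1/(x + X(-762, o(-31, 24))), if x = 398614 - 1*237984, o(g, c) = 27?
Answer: 1/140326 ≈ 7.1263e-6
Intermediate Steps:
x = 160630 (x = 398614 - 237984 = 160630)
X(w, I) = I*(10 + w)
1/(x + X(-762, o(-31, 24))) = 1/(160630 + 27*(10 - 762)) = 1/(160630 + 27*(-752)) = 1/(160630 - 20304) = 1/140326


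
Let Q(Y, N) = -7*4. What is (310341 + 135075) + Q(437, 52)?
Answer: 445388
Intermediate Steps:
Q(Y, N) = -28
(310341 + 135075) + Q(437, 52) = (310341 + 135075) - 28 = 445416 - 28 = 445388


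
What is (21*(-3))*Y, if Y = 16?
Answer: -1008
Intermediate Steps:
(21*(-3))*Y = (21*(-3))*16 = -63*16 = -1008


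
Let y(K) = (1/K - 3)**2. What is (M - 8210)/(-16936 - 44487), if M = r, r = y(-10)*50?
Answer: 15459/122846 ≈ 0.12584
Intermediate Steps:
y(K) = (-3 + 1/K)**2
r = 961/2 (r = ((-1 + 3*(-10))**2/(-10)**2)*50 = ((-1 - 30)**2/100)*50 = ((1/100)*(-31)**2)*50 = ((1/100)*961)*50 = (961/100)*50 = 961/2 ≈ 480.50)
M = 961/2 ≈ 480.50
(M - 8210)/(-16936 - 44487) = (961/2 - 8210)/(-16936 - 44487) = -15459/2/(-61423) = -15459/2*(-1/61423) = 15459/122846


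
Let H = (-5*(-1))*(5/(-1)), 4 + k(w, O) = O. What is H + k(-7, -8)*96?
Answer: -1177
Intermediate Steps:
k(w, O) = -4 + O
H = -25 (H = 5*(5*(-1)) = 5*(-5) = -25)
H + k(-7, -8)*96 = -25 + (-4 - 8)*96 = -25 - 12*96 = -25 - 1152 = -1177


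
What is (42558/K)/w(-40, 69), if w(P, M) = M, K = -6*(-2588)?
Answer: 7093/178572 ≈ 0.039721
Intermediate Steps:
K = 15528
(42558/K)/w(-40, 69) = (42558/15528)/69 = (42558*(1/15528))*(1/69) = (7093/2588)*(1/69) = 7093/178572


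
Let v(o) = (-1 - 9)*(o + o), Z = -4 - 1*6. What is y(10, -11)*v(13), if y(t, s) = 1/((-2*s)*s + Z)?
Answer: 65/63 ≈ 1.0317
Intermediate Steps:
Z = -10 (Z = -4 - 6 = -10)
y(t, s) = 1/(-10 - 2*s²) (y(t, s) = 1/((-2*s)*s - 10) = 1/(-2*s² - 10) = 1/(-10 - 2*s²))
v(o) = -20*o
y(10, -11)*v(13) = (-1/(10 + 2*(-11)²))*(-20*13) = -1/(10 + 2*121)*(-260) = -1/(10 + 242)*(-260) = -1/252*(-260) = 65/63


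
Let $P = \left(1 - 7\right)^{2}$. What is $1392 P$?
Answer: $50112$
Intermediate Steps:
$P = 36$ ($P = \left(-6\right)^{2} = 36$)
$1392 P = 1392 \cdot 36 = 50112$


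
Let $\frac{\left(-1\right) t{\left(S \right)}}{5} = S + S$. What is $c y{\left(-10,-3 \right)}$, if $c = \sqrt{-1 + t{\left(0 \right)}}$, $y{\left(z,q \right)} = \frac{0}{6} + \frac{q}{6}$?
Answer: $- \frac{i}{2} \approx - 0.5 i$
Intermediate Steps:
$t{\left(S \right)} = - 10 S$ ($t{\left(S \right)} = - 5 \left(S + S\right) = - 5 \cdot 2 S = - 10 S$)
$y{\left(z,q \right)} = \frac{q}{6}$ ($y{\left(z,q \right)} = 0 \cdot \frac{1}{6} + q \frac{1}{6} = 0 + \frac{q}{6} = \frac{q}{6}$)
$c = i$ ($c = \sqrt{-1 - 0} = \sqrt{-1 + 0} = \sqrt{-1} = i \approx 1.0 i$)
$c y{\left(-10,-3 \right)} = i \frac{1}{6} \left(-3\right) = i \left(- \frac{1}{2}\right) = - \frac{i}{2}$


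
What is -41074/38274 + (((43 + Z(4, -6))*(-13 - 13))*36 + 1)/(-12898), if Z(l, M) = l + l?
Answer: 648618469/246829026 ≈ 2.6278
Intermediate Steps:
Z(l, M) = 2*l
-41074/38274 + (((43 + Z(4, -6))*(-13 - 13))*36 + 1)/(-12898) = -41074/38274 + (((43 + 2*4)*(-13 - 13))*36 + 1)/(-12898) = -41074*1/38274 + (((43 + 8)*(-26))*36 + 1)*(-1/12898) = -20537/19137 + ((51*(-26))*36 + 1)*(-1/12898) = -20537/19137 + (-1326*36 + 1)*(-1/12898) = -20537/19137 + (-47736 + 1)*(-1/12898) = -20537/19137 - 47735*(-1/12898) = -20537/19137 + 47735/12898 = 648618469/246829026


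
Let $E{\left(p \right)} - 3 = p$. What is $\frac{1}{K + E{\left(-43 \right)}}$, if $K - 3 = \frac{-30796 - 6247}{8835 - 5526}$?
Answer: $- \frac{3309}{159476} \approx -0.020749$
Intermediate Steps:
$E{\left(p \right)} = 3 + p$
$K = - \frac{27116}{3309}$ ($K = 3 + \frac{-30796 - 6247}{8835 - 5526} = 3 - \frac{37043}{3309} = - \frac{27116}{3309} \approx -8.1946$)
$\frac{1}{K + E{\left(-43 \right)}} = \frac{1}{- \frac{27116}{3309} + \left(3 - 43\right)} = \frac{1}{- \frac{27116}{3309} - 40} = \frac{1}{- \frac{159476}{3309}} = - \frac{3309}{159476}$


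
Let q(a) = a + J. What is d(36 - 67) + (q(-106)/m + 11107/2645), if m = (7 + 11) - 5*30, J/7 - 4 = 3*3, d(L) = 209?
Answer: 24825353/116380 ≈ 213.31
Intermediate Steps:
J = 91 (J = 28 + 7*(3*3) = 28 + 7*9 = 28 + 63 = 91)
q(a) = 91 + a (q(a) = a + 91 = 91 + a)
m = -132 (m = 18 - 150 = -132)
d(36 - 67) + (q(-106)/m + 11107/2645) = 209 + ((91 - 106)/(-132) + 11107/2645) = 209 + (-15*(-1/132) + 11107*(1/2645)) = 209 + (5/44 + 11107/2645) = 209 + 501933/116380 = 24825353/116380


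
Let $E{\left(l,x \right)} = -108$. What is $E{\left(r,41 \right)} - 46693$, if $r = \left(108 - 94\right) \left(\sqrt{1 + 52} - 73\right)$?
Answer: $-46801$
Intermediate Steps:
$r = -1022 + 14 \sqrt{53}$ ($r = 14 \left(\sqrt{53} - 73\right) = 14 \left(-73 + \sqrt{53}\right) = -1022 + 14 \sqrt{53} \approx -920.08$)
$E{\left(r,41 \right)} - 46693 = -108 - 46693 = -46801$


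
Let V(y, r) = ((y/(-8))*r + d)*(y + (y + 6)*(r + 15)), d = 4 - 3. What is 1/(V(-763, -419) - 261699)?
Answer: -8/97528018377 ≈ -8.2028e-11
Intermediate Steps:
d = 1
V(y, r) = (1 - r*y/8)*(y + (6 + y)*(15 + r)) (V(y, r) = ((y/(-8))*r + 1)*(y + (y + 6)*(r + 15)) = ((-y/8)*r + 1)*(y + (6 + y)*(15 + r)) = (-r*y/8 + 1)*(y + (6 + y)*(15 + r)) = (1 - r*y/8)*(y + (6 + y)*(15 + r)))
1/(V(-763, -419) - 261699) = 1/((90 + 6*(-419) + 16*(-763) - 2*(-419)*(-763)² - 41/4*(-419)*(-763) - ¾*(-763)*(-419)² - ⅛*(-419)²*(-763)²) - 261699) = 1/((90 - 2514 - 12208 - 2*(-419)*582169 - 13107577/4 - ¾*(-763)*175561 - ⅛*175561*582169) - 261699) = 1/((90 - 2514 - 12208 + 487857622 - 13107577/4 + 401859129/4 - 102206171809/8) - 261699) = 1/(-97525924785/8 - 261699) = 1/(-97528018377/8) = -8/97528018377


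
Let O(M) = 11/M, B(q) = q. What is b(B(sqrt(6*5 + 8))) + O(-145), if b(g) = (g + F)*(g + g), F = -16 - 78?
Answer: 11009/145 - 188*sqrt(38) ≈ -1083.0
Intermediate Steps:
F = -94
b(g) = 2*g*(-94 + g) (b(g) = (g - 94)*(g + g) = (-94 + g)*(2*g) = 2*g*(-94 + g))
b(B(sqrt(6*5 + 8))) + O(-145) = 2*sqrt(6*5 + 8)*(-94 + sqrt(6*5 + 8)) + 11/(-145) = 2*sqrt(30 + 8)*(-94 + sqrt(30 + 8)) + 11*(-1/145) = 2*sqrt(38)*(-94 + sqrt(38)) - 11/145 = -11/145 + 2*sqrt(38)*(-94 + sqrt(38))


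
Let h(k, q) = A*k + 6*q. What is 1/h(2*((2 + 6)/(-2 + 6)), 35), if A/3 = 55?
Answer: 1/870 ≈ 0.0011494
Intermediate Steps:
A = 165 (A = 3*55 = 165)
h(k, q) = 6*q + 165*k (h(k, q) = 165*k + 6*q = 6*q + 165*k)
1/h(2*((2 + 6)/(-2 + 6)), 35) = 1/(6*35 + 165*(2*((2 + 6)/(-2 + 6)))) = 1/(210 + 165*(2*(8/4))) = 1/(210 + 165*(2*(8*(¼)))) = 1/(210 + 165*(2*2)) = 1/(210 + 165*4) = 1/(210 + 660) = 1/870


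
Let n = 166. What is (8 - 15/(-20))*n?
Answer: 2905/2 ≈ 1452.5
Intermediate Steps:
(8 - 15/(-20))*n = (8 - 15/(-20))*166 = (8 - 15*(-1)/20)*166 = (8 - 1*(-¾))*166 = (8 + ¾)*166 = (35/4)*166 = 2905/2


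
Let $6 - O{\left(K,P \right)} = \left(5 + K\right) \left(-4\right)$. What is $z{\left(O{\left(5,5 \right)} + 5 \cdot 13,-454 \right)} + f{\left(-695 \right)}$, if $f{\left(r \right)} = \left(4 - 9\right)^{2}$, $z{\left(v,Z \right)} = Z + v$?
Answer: $-318$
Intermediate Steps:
$O{\left(K,P \right)} = 26 + 4 K$ ($O{\left(K,P \right)} = 6 - \left(5 + K\right) \left(-4\right) = 6 - \left(-20 - 4 K\right) = 6 + \left(20 + 4 K\right) = 26 + 4 K$)
$f{\left(r \right)} = 25$ ($f{\left(r \right)} = \left(-5\right)^{2} = 25$)
$z{\left(O{\left(5,5 \right)} + 5 \cdot 13,-454 \right)} + f{\left(-695 \right)} = \left(-454 + \left(\left(26 + 4 \cdot 5\right) + 5 \cdot 13\right)\right) + 25 = \left(-454 + \left(\left(26 + 20\right) + 65\right)\right) + 25 = \left(-454 + \left(46 + 65\right)\right) + 25 = \left(-454 + 111\right) + 25 = -343 + 25 = -318$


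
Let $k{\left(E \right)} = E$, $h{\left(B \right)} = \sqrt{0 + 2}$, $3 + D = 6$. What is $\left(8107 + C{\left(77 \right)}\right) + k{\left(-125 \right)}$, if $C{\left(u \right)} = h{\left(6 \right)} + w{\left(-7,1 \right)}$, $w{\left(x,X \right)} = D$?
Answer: $7985 + \sqrt{2} \approx 7986.4$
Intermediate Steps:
$D = 3$ ($D = -3 + 6 = 3$)
$w{\left(x,X \right)} = 3$
$h{\left(B \right)} = \sqrt{2}$
$C{\left(u \right)} = 3 + \sqrt{2}$ ($C{\left(u \right)} = \sqrt{2} + 3 = 3 + \sqrt{2}$)
$\left(8107 + C{\left(77 \right)}\right) + k{\left(-125 \right)} = \left(8107 + \left(3 + \sqrt{2}\right)\right) - 125 = \left(8110 + \sqrt{2}\right) - 125 = 7985 + \sqrt{2}$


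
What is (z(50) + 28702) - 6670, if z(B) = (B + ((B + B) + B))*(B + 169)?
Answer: 65832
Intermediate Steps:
z(B) = 4*B*(169 + B) (z(B) = (B + (2*B + B))*(169 + B) = (B + 3*B)*(169 + B) = (4*B)*(169 + B) = 4*B*(169 + B))
(z(50) + 28702) - 6670 = (4*50*(169 + 50) + 28702) - 6670 = (4*50*219 + 28702) - 6670 = (43800 + 28702) - 6670 = 72502 - 6670 = 65832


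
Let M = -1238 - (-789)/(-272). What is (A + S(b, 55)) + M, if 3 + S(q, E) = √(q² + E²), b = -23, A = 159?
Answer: -295093/272 + √3554 ≈ -1025.3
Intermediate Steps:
M = -337525/272 (M = -1238 - (-789)*(-1)/272 = -1238 - 1*789/272 = -1238 - 789/272 = -337525/272 ≈ -1240.9)
S(q, E) = -3 + √(E² + q²) (S(q, E) = -3 + √(q² + E²) = -3 + √(E² + q²))
(A + S(b, 55)) + M = (159 + (-3 + √(55² + (-23)²))) - 337525/272 = (159 + (-3 + √(3025 + 529))) - 337525/272 = (159 + (-3 + √3554)) - 337525/272 = (156 + √3554) - 337525/272 = -295093/272 + √3554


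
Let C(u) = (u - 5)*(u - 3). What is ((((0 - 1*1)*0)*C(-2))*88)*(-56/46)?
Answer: 0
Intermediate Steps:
C(u) = (-5 + u)*(-3 + u)
((((0 - 1*1)*0)*C(-2))*88)*(-56/46) = ((((0 - 1*1)*0)*(15 + (-2)**2 - 8*(-2)))*88)*(-56/46) = ((((0 - 1)*0)*(15 + 4 + 16))*88)*(-56*1/46) = ((-1*0*35)*88)*(-28/23) = ((0*35)*88)*(-28/23) = (0*88)*(-28/23) = 0*(-28/23) = 0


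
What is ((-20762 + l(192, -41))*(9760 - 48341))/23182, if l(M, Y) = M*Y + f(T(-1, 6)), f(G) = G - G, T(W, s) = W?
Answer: 552364177/11591 ≈ 47655.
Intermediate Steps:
f(G) = 0
l(M, Y) = M*Y (l(M, Y) = M*Y + 0 = M*Y)
((-20762 + l(192, -41))*(9760 - 48341))/23182 = ((-20762 + 192*(-41))*(9760 - 48341))/23182 = ((-20762 - 7872)*(-38581))*(1/23182) = -28634*(-38581)*(1/23182) = 1104728354*(1/23182) = 552364177/11591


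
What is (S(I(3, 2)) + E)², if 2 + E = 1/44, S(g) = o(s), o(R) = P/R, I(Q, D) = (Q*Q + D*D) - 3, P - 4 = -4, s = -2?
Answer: 7569/1936 ≈ 3.9096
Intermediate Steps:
P = 0 (P = 4 - 4 = 0)
I(Q, D) = -3 + D² + Q² (I(Q, D) = (Q² + D²) - 3 = (D² + Q²) - 3 = -3 + D² + Q²)
o(R) = 0 (o(R) = 0/R = 0)
S(g) = 0
E = -87/44 (E = -2 + 1/44 = -87/44 ≈ -1.9773)
(S(I(3, 2)) + E)² = (0 - 87/44)² = (-87/44)² = 7569/1936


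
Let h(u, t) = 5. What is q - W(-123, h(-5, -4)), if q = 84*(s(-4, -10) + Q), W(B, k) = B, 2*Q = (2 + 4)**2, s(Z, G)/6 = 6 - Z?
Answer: 6675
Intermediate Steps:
s(Z, G) = 36 - 6*Z (s(Z, G) = 6*(6 - Z) = 36 - 6*Z)
Q = 18 (Q = (2 + 4)**2/2 = (1/2)*6**2 = (1/2)*36 = 18)
q = 6552 (q = 84*((36 - 6*(-4)) + 18) = 84*((36 + 24) + 18) = 84*(60 + 18) = 84*78 = 6552)
q - W(-123, h(-5, -4)) = 6552 - 1*(-123) = 6552 + 123 = 6675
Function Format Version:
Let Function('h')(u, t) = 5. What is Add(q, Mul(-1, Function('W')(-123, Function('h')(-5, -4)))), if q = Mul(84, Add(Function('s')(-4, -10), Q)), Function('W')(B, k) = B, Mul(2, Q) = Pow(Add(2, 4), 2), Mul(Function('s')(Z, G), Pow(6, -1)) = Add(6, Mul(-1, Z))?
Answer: 6675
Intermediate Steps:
Function('s')(Z, G) = Add(36, Mul(-6, Z)) (Function('s')(Z, G) = Mul(6, Add(6, Mul(-1, Z))) = Add(36, Mul(-6, Z)))
Q = 18 (Q = Mul(Rational(1, 2), Pow(Add(2, 4), 2)) = Mul(Rational(1, 2), Pow(6, 2)) = Mul(Rational(1, 2), 36) = 18)
q = 6552 (q = Mul(84, Add(Add(36, Mul(-6, -4)), 18)) = Mul(84, Add(Add(36, 24), 18)) = Mul(84, Add(60, 18)) = Mul(84, 78) = 6552)
Add(q, Mul(-1, Function('W')(-123, Function('h')(-5, -4)))) = Add(6552, Mul(-1, -123)) = Add(6552, 123) = 6675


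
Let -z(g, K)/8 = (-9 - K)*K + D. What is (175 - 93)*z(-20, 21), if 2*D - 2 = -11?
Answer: 416232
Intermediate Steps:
D = -9/2 (D = 1 + (½)*(-11) = 1 - 11/2 = -9/2 ≈ -4.5000)
z(g, K) = 36 - 8*K*(-9 - K) (z(g, K) = -8*((-9 - K)*K - 9/2) = -8*(K*(-9 - K) - 9/2) = -8*(-9/2 + K*(-9 - K)) = 36 - 8*K*(-9 - K))
(175 - 93)*z(-20, 21) = (175 - 93)*(36 + 8*21² + 72*21) = 82*(36 + 8*441 + 1512) = 82*(36 + 3528 + 1512) = 82*5076 = 416232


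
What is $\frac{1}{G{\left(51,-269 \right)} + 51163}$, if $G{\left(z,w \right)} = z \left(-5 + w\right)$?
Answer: $\frac{1}{37189} \approx 2.689 \cdot 10^{-5}$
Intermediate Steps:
$\frac{1}{G{\left(51,-269 \right)} + 51163} = \frac{1}{51 \left(-5 - 269\right) + 51163} = \frac{1}{51 \left(-274\right) + 51163} = \frac{1}{-13974 + 51163} = \frac{1}{37189}$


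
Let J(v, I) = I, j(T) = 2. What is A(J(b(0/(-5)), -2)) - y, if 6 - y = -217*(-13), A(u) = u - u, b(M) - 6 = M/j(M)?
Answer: 2815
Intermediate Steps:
b(M) = 6 + M/2
A(u) = 0
y = -2815 (y = 6 - (-217)*(-13) = 6 - 1*2821 = 6 - 2821 = -2815)
A(J(b(0/(-5)), -2)) - y = 0 - 1*(-2815) = 0 + 2815 = 2815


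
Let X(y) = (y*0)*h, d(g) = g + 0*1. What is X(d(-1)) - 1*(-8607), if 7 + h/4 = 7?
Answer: 8607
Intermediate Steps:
h = 0 (h = -28 + 4*7 = -28 + 28 = 0)
d(g) = g (d(g) = g + 0 = g)
X(y) = 0 (X(y) = (y*0)*0 = 0*0 = 0)
X(d(-1)) - 1*(-8607) = 0 - 1*(-8607) = 0 + 8607 = 8607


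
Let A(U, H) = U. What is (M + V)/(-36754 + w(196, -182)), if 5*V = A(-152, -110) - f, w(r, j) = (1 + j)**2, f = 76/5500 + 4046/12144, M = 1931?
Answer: -7212513637/15153435000 ≈ -0.47597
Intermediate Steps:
f = 263363/759000 (f = 76*(1/5500) + 4046*(1/12144) = 19/1375 + 2023/6072 = 263363/759000 ≈ 0.34699)
V = -115631363/3795000 (V = (-152 - 1*263363/759000)/5 = (-152 - 263363/759000)/5 = (1/5)*(-115631363/759000) = -115631363/3795000 ≈ -30.469)
(M + V)/(-36754 + w(196, -182)) = (1931 - 115631363/3795000)/(-36754 + (1 - 182)**2) = 7212513637/(3795000*(-36754 + (-181)**2)) = 7212513637/(3795000*(-36754 + 32761)) = (7212513637/3795000)/(-3993) = (7212513637/3795000)*(-1/3993) = -7212513637/15153435000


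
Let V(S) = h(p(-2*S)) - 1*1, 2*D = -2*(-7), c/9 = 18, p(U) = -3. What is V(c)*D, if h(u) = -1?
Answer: -14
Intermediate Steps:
c = 162 (c = 9*18 = 162)
D = 7 (D = (-2*(-7))/2 = (1/2)*14 = 7)
V(S) = -2 (V(S) = -1 - 1*1 = -1 - 1 = -2)
V(c)*D = -2*7 = -14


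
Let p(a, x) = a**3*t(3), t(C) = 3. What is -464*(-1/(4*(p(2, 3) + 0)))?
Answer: 29/6 ≈ 4.8333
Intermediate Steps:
p(a, x) = 3*a**3 (p(a, x) = a**3*3 = 3*a**3)
-464*(-1/(4*(p(2, 3) + 0))) = -464*(-1/(4*(3*2**3 + 0))) = -464*(-1/(4*(3*8 + 0))) = -464*(-1/(4*(24 + 0))) = -464/((-4*24)) = -464/(-96) = -464*(-1/96) = 29/6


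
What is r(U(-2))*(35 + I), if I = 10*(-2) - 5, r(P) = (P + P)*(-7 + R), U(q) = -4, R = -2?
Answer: 720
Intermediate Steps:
r(P) = -18*P (r(P) = (P + P)*(-7 - 2) = (2*P)*(-9) = -18*P)
I = -25 (I = -20 - 5 = -25)
r(U(-2))*(35 + I) = (-18*(-4))*(35 - 25) = 72*10 = 720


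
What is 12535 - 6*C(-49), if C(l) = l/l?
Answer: 12529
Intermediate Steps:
C(l) = 1
12535 - 6*C(-49) = 12535 - 6 = 12529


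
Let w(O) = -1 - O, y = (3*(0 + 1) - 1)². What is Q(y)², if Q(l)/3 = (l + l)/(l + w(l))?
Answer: 576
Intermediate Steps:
y = 4 (y = (3*1 - 1)² = (3 - 1)² = 2² = 4)
Q(l) = -6*l (Q(l) = 3*((l + l)/(l + (-1 - l))) = 3*((2*l)/(-1)) = 3*((2*l)*(-1)) = 3*(-2*l) = -6*l)
Q(y)² = (-6*4)² = (-24)² = 576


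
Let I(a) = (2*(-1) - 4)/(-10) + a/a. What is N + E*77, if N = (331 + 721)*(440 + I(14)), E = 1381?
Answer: 2854501/5 ≈ 5.7090e+5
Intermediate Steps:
I(a) = 8/5 (I(a) = (-2 - 4)*(-⅒) + 1 = -6*(-⅒) + 1 = ⅗ + 1 = 8/5)
N = 2322816/5 (N = (331 + 721)*(440 + 8/5) = 1052*(2208/5) = 2322816/5 ≈ 4.6456e+5)
N + E*77 = 2322816/5 + 1381*77 = 2322816/5 + 106337 = 2854501/5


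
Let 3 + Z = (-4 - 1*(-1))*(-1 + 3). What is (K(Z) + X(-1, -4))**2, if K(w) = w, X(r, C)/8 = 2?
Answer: 49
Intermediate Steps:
Z = -9 (Z = -3 + (-4 - 1*(-1))*(-1 + 3) = -3 + (-4 + 1)*2 = -3 - 3*2 = -3 - 6 = -9)
X(r, C) = 16 (X(r, C) = 8*2 = 16)
(K(Z) + X(-1, -4))**2 = (-9 + 16)**2 = 7**2 = 49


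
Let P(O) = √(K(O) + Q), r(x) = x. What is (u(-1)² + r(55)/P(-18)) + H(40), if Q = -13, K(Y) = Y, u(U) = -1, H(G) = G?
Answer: 41 - 55*I*√31/31 ≈ 41.0 - 9.8783*I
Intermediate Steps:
P(O) = √(-13 + O) (P(O) = √(O - 13) = √(-13 + O))
(u(-1)² + r(55)/P(-18)) + H(40) = ((-1)² + 55/(√(-13 - 18))) + 40 = (1 + 55/(√(-31))) + 40 = (1 + 55/((I*√31))) + 40 = (1 + 55*(-I*√31/31)) + 40 = (1 - 55*I*√31/31) + 40 = 41 - 55*I*√31/31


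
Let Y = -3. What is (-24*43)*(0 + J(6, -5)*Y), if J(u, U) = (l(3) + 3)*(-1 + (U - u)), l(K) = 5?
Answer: -297216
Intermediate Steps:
J(u, U) = -8 - 8*u + 8*U (J(u, U) = (5 + 3)*(-1 + (U - u)) = 8*(-1 + U - u) = -8 - 8*u + 8*U)
(-24*43)*(0 + J(6, -5)*Y) = (-24*43)*(0 + (-8 - 8*6 + 8*(-5))*(-3)) = -1032*(0 + (-8 - 48 - 40)*(-3)) = -1032*(0 - 96*(-3)) = -1032*(0 + 288) = -1032*288 = -297216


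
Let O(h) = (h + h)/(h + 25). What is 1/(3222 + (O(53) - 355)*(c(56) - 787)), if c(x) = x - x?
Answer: 39/10979962 ≈ 3.5519e-6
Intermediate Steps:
c(x) = 0
O(h) = 2*h/(25 + h) (O(h) = (2*h)/(25 + h) = 2*h/(25 + h))
1/(3222 + (O(53) - 355)*(c(56) - 787)) = 1/(3222 + (2*53/(25 + 53) - 355)*(0 - 787)) = 1/(3222 + (2*53/78 - 355)*(-787)) = 1/(3222 + (2*53*(1/78) - 355)*(-787)) = 1/(3222 + (53/39 - 355)*(-787)) = 1/(3222 - 13792/39*(-787)) = 1/(3222 + 10854304/39) = 1/(10979962/39) = 39/10979962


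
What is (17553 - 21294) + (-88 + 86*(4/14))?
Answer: -26631/7 ≈ -3804.4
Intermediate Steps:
(17553 - 21294) + (-88 + 86*(4/14)) = -3741 + (-88 + 86*(4*(1/14))) = -3741 + (-88 + 86*(2/7)) = -3741 + (-88 + 172/7) = -3741 - 444/7 = -26631/7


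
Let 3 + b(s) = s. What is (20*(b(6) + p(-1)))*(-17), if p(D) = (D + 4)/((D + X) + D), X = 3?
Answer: -2040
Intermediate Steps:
b(s) = -3 + s
p(D) = (4 + D)/(3 + 2*D) (p(D) = (D + 4)/((D + 3) + D) = (4 + D)/((3 + D) + D) = (4 + D)/(3 + 2*D))
(20*(b(6) + p(-1)))*(-17) = (20*((-3 + 6) + (4 - 1)/(3 + 2*(-1))))*(-17) = (20*(3 + 3/(3 - 2)))*(-17) = (20*(3 + 3/1))*(-17) = (20*(3 + 1*3))*(-17) = (20*(3 + 3))*(-17) = (20*6)*(-17) = 120*(-17) = -2040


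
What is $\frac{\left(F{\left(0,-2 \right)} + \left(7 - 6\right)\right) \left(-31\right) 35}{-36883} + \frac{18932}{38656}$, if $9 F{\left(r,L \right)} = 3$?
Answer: $\frac{80806211}{152758848} \approx 0.52898$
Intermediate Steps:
$F{\left(r,L \right)} = \frac{1}{3}$ ($F{\left(r,L \right)} = \frac{1}{9} \cdot 3 = \frac{1}{3}$)
$\frac{\left(F{\left(0,-2 \right)} + \left(7 - 6\right)\right) \left(-31\right) 35}{-36883} + \frac{18932}{38656} = \frac{\left(\frac{1}{3} + \left(7 - 6\right)\right) \left(-31\right) 35}{-36883} + \frac{18932}{38656} = \left(\frac{1}{3} + \left(7 - 6\right)\right) \left(-31\right) 35 \left(- \frac{1}{36883}\right) + 18932 \cdot \frac{1}{38656} = \left(\frac{1}{3} + 1\right) \left(-31\right) 35 \left(- \frac{1}{36883}\right) + \frac{4733}{9664} = \frac{4}{3} \left(-31\right) 35 \left(- \frac{1}{36883}\right) + \frac{4733}{9664} = \left(- \frac{124}{3}\right) 35 \left(- \frac{1}{36883}\right) + \frac{4733}{9664} = \left(- \frac{4340}{3}\right) \left(- \frac{1}{36883}\right) + \frac{4733}{9664} = \frac{620}{15807} + \frac{4733}{9664} = \frac{80806211}{152758848}$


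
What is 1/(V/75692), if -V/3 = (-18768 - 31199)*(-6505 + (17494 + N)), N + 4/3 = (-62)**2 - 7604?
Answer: 75692/1083434461 ≈ 6.9863e-5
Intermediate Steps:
N = -11284/3 (N = -4/3 + ((-62)**2 - 7604) = -4/3 + (3844 - 7604) = -4/3 - 3760 = -11284/3 ≈ -3761.3)
V = 1083434461 (V = -3*(-18768 - 31199)*(-6505 + (17494 - 11284/3)) = -(-149901)*(-6505 + 41198/3) = -(-149901)*21683/3 = -3*(-1083434461/3) = 1083434461)
1/(V/75692) = 1/(1083434461/75692) = 75692/1083434461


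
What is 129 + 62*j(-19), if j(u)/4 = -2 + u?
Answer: -5079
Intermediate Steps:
j(u) = -8 + 4*u (j(u) = 4*(-2 + u) = -8 + 4*u)
129 + 62*j(-19) = 129 + 62*(-8 + 4*(-19)) = 129 + 62*(-8 - 76) = 129 + 62*(-84) = 129 - 5208 = -5079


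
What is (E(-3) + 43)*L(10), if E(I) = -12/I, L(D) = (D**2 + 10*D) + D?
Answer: 9870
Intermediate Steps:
L(D) = D**2 + 11*D
(E(-3) + 43)*L(10) = (-12/(-3) + 43)*(10*(11 + 10)) = (-12*(-1/3) + 43)*(10*21) = (4 + 43)*210 = 47*210 = 9870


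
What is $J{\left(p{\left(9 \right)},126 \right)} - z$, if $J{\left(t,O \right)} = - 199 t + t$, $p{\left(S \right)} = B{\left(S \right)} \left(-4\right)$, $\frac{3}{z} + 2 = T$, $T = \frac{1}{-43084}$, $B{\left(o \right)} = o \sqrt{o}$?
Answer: $\frac{614255716}{28723} \approx 21386.0$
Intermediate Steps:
$B{\left(o \right)} = o^{\frac{3}{2}}$
$T = - \frac{1}{43084} \approx -2.321 \cdot 10^{-5}$
$z = - \frac{43084}{28723}$ ($z = \frac{3}{-2 - \frac{1}{43084}} = \frac{3}{- \frac{86169}{43084}} = 3 \left(- \frac{43084}{86169}\right) = - \frac{43084}{28723} \approx -1.5$)
$p{\left(S \right)} = - 4 S^{\frac{3}{2}}$ ($p{\left(S \right)} = S^{\frac{3}{2}} \left(-4\right) = - 4 S^{\frac{3}{2}}$)
$J{\left(t,O \right)} = - 198 t$
$J{\left(p{\left(9 \right)},126 \right)} - z = - 198 \left(- 4 \cdot 9^{\frac{3}{2}}\right) - - \frac{43084}{28723} = - 198 \left(\left(-4\right) 27\right) + \frac{43084}{28723} = \left(-198\right) \left(-108\right) + \frac{43084}{28723} = 21384 + \frac{43084}{28723} = \frac{614255716}{28723}$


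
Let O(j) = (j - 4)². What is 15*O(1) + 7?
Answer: 142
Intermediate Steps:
O(j) = (-4 + j)²
15*O(1) + 7 = 15*(-4 + 1)² + 7 = 15*(-3)² + 7 = 15*9 + 7 = 135 + 7 = 142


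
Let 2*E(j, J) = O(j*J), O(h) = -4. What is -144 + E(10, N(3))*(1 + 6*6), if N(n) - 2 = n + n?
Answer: -218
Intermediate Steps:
N(n) = 2 + 2*n (N(n) = 2 + (n + n) = 2 + 2*n)
E(j, J) = -2 (E(j, J) = (1/2)*(-4) = -2)
-144 + E(10, N(3))*(1 + 6*6) = -144 - 2*(1 + 6*6) = -144 - 2*(1 + 36) = -144 - 2*37 = -144 - 74 = -218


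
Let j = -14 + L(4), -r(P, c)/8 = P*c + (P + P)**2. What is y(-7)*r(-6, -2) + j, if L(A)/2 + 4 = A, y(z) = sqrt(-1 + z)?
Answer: -14 - 2496*I*sqrt(2) ≈ -14.0 - 3529.9*I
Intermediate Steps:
r(P, c) = -32*P**2 - 8*P*c (r(P, c) = -8*(P*c + (P + P)**2) = -8*(P*c + (2*P)**2) = -8*(P*c + 4*P**2) = -8*(4*P**2 + P*c) = -32*P**2 - 8*P*c)
L(A) = -8 + 2*A
j = -14 (j = -14 + (-8 + 2*4) = -14 + (-8 + 8) = -14 + 0 = -14)
y(-7)*r(-6, -2) + j = sqrt(-1 - 7)*(-8*(-6)*(-2 + 4*(-6))) - 14 = sqrt(-8)*(-8*(-6)*(-2 - 24)) - 14 = (2*I*sqrt(2))*(-8*(-6)*(-26)) - 14 = (2*I*sqrt(2))*(-1248) - 14 = -2496*I*sqrt(2) - 14 = -14 - 2496*I*sqrt(2)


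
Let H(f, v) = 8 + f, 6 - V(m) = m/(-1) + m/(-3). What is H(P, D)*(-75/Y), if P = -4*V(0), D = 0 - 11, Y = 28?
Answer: 300/7 ≈ 42.857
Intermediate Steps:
V(m) = 6 + 4*m/3 (V(m) = 6 - (m/(-1) + m/(-3)) = 6 - (m*(-1) + m*(-⅓)) = 6 - (-m - m/3) = 6 - (-4)*m/3 = 6 + 4*m/3)
D = -11
P = -24 (P = -4*(6 + (4/3)*0) = -4*(6 + 0) = -4*6 = -24)
H(P, D)*(-75/Y) = (8 - 24)*(-75/28) = -(-1200)/28 = -16*(-75/28) = 300/7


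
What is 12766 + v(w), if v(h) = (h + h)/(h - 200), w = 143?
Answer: 727376/57 ≈ 12761.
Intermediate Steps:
v(h) = 2*h/(-200 + h) (v(h) = (2*h)/(-200 + h) = 2*h/(-200 + h))
12766 + v(w) = 12766 + 2*143/(-200 + 143) = 12766 + 2*143/(-57) = 12766 + 2*143*(-1/57) = 12766 - 286/57 = 727376/57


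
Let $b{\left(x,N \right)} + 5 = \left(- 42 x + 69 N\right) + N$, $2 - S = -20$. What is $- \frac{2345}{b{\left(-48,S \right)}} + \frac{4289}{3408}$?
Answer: $\frac{108037}{180624} \approx 0.59813$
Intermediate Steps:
$S = 22$ ($S = 2 - -20 = 2 + 20 = 22$)
$b{\left(x,N \right)} = -5 - 42 x + 70 N$ ($b{\left(x,N \right)} = -5 + \left(\left(- 42 x + 69 N\right) + N\right) = -5 + \left(- 42 x + 70 N\right) = -5 - 42 x + 70 N$)
$- \frac{2345}{b{\left(-48,S \right)}} + \frac{4289}{3408} = - \frac{2345}{-5 - -2016 + 70 \cdot 22} + \frac{4289}{3408} = - \frac{2345}{-5 + 2016 + 1540} + 4289 \cdot \frac{1}{3408} = - \frac{2345}{3551} + \frac{4289}{3408} = \left(-2345\right) \frac{1}{3551} + \frac{4289}{3408} = - \frac{35}{53} + \frac{4289}{3408} = \frac{108037}{180624}$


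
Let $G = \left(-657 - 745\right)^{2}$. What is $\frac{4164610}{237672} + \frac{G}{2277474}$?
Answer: $\frac{829330002419}{45107650044} \approx 18.386$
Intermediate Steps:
$G = 1965604$ ($G = \left(-1402\right)^{2} = 1965604$)
$\frac{4164610}{237672} + \frac{G}{2277474} = \frac{4164610}{237672} + \frac{1965604}{2277474} = 4164610 \cdot \frac{1}{237672} + 1965604 \cdot \frac{1}{2277474} = \frac{2082305}{118836} + \frac{982802}{1138737} = \frac{829330002419}{45107650044}$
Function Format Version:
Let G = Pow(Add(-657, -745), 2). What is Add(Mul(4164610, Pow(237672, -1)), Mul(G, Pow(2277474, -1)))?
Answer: Rational(829330002419, 45107650044) ≈ 18.386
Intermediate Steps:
G = 1965604 (G = Pow(-1402, 2) = 1965604)
Add(Mul(4164610, Pow(237672, -1)), Mul(G, Pow(2277474, -1))) = Add(Mul(4164610, Pow(237672, -1)), Mul(1965604, Pow(2277474, -1))) = Add(Mul(4164610, Rational(1, 237672)), Mul(1965604, Rational(1, 2277474))) = Add(Rational(2082305, 118836), Rational(982802, 1138737)) = Rational(829330002419, 45107650044)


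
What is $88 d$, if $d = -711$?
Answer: $-62568$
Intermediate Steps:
$88 d = 88 \left(-711\right) = -62568$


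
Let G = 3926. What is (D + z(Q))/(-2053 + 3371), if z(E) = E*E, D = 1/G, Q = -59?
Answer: 13666407/5174468 ≈ 2.6411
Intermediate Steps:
D = 1/3926 ≈ 0.00025471
z(E) = E**2
(D + z(Q))/(-2053 + 3371) = (1/3926 + (-59)**2)/(-2053 + 3371) = (1/3926 + 3481)/1318 = (13666407/3926)*(1/1318) = 13666407/5174468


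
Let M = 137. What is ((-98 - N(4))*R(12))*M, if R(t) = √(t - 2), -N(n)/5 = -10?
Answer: -20276*√10 ≈ -64118.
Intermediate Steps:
N(n) = 50 (N(n) = -5*(-10) = 50)
R(t) = √(-2 + t)
((-98 - N(4))*R(12))*M = ((-98 - 1*50)*√(-2 + 12))*137 = ((-98 - 50)*√10)*137 = -148*√10*137 = -20276*√10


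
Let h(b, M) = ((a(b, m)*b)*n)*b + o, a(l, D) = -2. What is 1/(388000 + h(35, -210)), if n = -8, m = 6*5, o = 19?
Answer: 1/407619 ≈ 2.4533e-6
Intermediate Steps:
m = 30
h(b, M) = 19 + 16*b² (h(b, M) = (-2*b*(-8))*b + 19 = (16*b)*b + 19 = 16*b² + 19 = 19 + 16*b²)
1/(388000 + h(35, -210)) = 1/(388000 + (19 + 16*35²)) = 1/(388000 + (19 + 16*1225)) = 1/(388000 + (19 + 19600)) = 1/(388000 + 19619) = 1/407619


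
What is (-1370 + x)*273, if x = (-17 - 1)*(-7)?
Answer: -339612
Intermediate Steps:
x = 126 (x = -18*(-7) = 126)
(-1370 + x)*273 = (-1370 + 126)*273 = -1244*273 = -339612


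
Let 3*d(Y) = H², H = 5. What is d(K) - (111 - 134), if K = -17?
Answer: 94/3 ≈ 31.333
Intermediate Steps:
d(Y) = 25/3 (d(Y) = (⅓)*5² = (⅓)*25 = 25/3)
d(K) - (111 - 134) = 25/3 - (111 - 134) = 25/3 - 1*(-23) = 25/3 + 23 = 94/3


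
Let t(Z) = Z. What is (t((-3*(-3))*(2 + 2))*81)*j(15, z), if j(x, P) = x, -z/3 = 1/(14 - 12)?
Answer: 43740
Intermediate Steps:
z = -3/2 (z = -3/(14 - 12) = -3/2 ≈ -1.5000)
(t((-3*(-3))*(2 + 2))*81)*j(15, z) = (((-3*(-3))*(2 + 2))*81)*15 = ((9*4)*81)*15 = (36*81)*15 = 2916*15 = 43740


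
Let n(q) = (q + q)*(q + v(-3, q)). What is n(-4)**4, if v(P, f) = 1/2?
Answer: 614656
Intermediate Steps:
v(P, f) = 1/2
n(q) = 2*q*(1/2 + q) (n(q) = (q + q)*(q + 1/2) = (2*q)*(1/2 + q) = 2*q*(1/2 + q))
n(-4)**4 = (-4*(1 + 2*(-4)))**4 = (-4*(1 - 8))**4 = (-4*(-7))**4 = 28**4 = 614656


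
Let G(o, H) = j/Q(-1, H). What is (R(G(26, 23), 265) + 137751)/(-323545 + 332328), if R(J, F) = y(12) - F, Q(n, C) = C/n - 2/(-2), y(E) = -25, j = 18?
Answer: 137461/8783 ≈ 15.651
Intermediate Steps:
Q(n, C) = 1 + C/n (Q(n, C) = C/n - 2*(-½) = C/n + 1 = 1 + C/n)
G(o, H) = 18/(1 - H) (G(o, H) = 18/(((H - 1)/(-1))) = 18/((-(-1 + H))) = 18/(1 - H))
R(J, F) = -25 - F
(R(G(26, 23), 265) + 137751)/(-323545 + 332328) = ((-25 - 1*265) + 137751)/(-323545 + 332328) = ((-25 - 265) + 137751)/8783 = (-290 + 137751)*(1/8783) = 137461*(1/8783) = 137461/8783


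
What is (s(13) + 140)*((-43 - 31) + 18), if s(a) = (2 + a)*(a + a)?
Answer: -29680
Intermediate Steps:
s(a) = 2*a*(2 + a) (s(a) = (2 + a)*(2*a) = 2*a*(2 + a))
(s(13) + 140)*((-43 - 31) + 18) = (2*13*(2 + 13) + 140)*((-43 - 31) + 18) = (2*13*15 + 140)*(-74 + 18) = (390 + 140)*(-56) = 530*(-56) = -29680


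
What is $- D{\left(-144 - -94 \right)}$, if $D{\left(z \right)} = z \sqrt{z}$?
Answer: $250 i \sqrt{2} \approx 353.55 i$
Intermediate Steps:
$D{\left(z \right)} = z^{\frac{3}{2}}$
$- D{\left(-144 - -94 \right)} = - \left(-144 - -94\right)^{\frac{3}{2}} = - \left(-144 + 94\right)^{\frac{3}{2}} = - \left(-50\right)^{\frac{3}{2}} = - \left(-250\right) i \sqrt{2} = 250 i \sqrt{2}$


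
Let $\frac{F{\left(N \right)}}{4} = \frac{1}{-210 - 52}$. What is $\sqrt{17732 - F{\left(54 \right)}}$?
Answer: $\frac{7 \sqrt{6210186}}{131} \approx 133.16$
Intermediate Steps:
$F{\left(N \right)} = - \frac{2}{131}$ ($F{\left(N \right)} = \frac{4}{-210 - 52} = \frac{4}{-262} = 4 \left(- \frac{1}{262}\right) = - \frac{2}{131}$)
$\sqrt{17732 - F{\left(54 \right)}} = \sqrt{17732 - - \frac{2}{131}} = \sqrt{17732 + \frac{2}{131}} = \sqrt{\frac{2322894}{131}} = \frac{7 \sqrt{6210186}}{131}$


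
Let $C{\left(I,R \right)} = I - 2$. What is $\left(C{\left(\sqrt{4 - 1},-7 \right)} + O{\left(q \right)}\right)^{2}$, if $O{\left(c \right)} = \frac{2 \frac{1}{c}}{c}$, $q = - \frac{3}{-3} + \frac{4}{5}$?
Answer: $\frac{32227}{6561} - \frac{224 \sqrt{3}}{81} \approx 0.12203$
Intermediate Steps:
$C{\left(I,R \right)} = -2 + I$
$q = \frac{9}{5}$ ($q = \left(-3\right) \left(- \frac{1}{3}\right) + 4 \cdot \frac{1}{5} = 1 + \frac{4}{5} = \frac{9}{5} \approx 1.8$)
$O{\left(c \right)} = \frac{2}{c^{2}}$
$\left(C{\left(\sqrt{4 - 1},-7 \right)} + O{\left(q \right)}\right)^{2} = \left(\left(-2 + \sqrt{4 - 1}\right) + \frac{2}{\frac{81}{25}}\right)^{2} = \left(\left(-2 + \sqrt{3}\right) + 2 \cdot \frac{25}{81}\right)^{2} = \left(\left(-2 + \sqrt{3}\right) + \frac{50}{81}\right)^{2} = \left(- \frac{112}{81} + \sqrt{3}\right)^{2}$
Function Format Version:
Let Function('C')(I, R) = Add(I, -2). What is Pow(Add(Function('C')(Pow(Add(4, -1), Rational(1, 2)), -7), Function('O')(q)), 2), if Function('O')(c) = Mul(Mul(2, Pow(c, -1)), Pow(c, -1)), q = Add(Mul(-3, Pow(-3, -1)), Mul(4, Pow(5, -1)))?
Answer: Add(Rational(32227, 6561), Mul(Rational(-224, 81), Pow(3, Rational(1, 2)))) ≈ 0.12203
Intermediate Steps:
Function('C')(I, R) = Add(-2, I)
q = Rational(9, 5) (q = Add(Mul(-3, Rational(-1, 3)), Mul(4, Rational(1, 5))) = Add(1, Rational(4, 5)) = Rational(9, 5) ≈ 1.8000)
Function('O')(c) = Mul(2, Pow(c, -2))
Pow(Add(Function('C')(Pow(Add(4, -1), Rational(1, 2)), -7), Function('O')(q)), 2) = Pow(Add(Add(-2, Pow(Add(4, -1), Rational(1, 2))), Mul(2, Pow(Rational(9, 5), -2))), 2) = Pow(Add(Add(-2, Pow(3, Rational(1, 2))), Mul(2, Rational(25, 81))), 2) = Pow(Add(Add(-2, Pow(3, Rational(1, 2))), Rational(50, 81)), 2) = Pow(Add(Rational(-112, 81), Pow(3, Rational(1, 2))), 2)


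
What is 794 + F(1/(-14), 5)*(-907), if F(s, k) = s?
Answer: 12023/14 ≈ 858.79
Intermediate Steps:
794 + F(1/(-14), 5)*(-907) = 794 - 907/(-14) = 794 - 1/14*(-907) = 794 + 907/14 = 12023/14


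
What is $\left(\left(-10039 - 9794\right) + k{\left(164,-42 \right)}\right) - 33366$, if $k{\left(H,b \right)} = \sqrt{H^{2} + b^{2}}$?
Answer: $-53199 + 2 \sqrt{7165} \approx -53030.0$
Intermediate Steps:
$\left(\left(-10039 - 9794\right) + k{\left(164,-42 \right)}\right) - 33366 = \left(\left(-10039 - 9794\right) + \sqrt{164^{2} + \left(-42\right)^{2}}\right) - 33366 = \left(\left(-10039 - 9794\right) + \sqrt{26896 + 1764}\right) - 33366 = \left(-19833 + \sqrt{28660}\right) - 33366 = \left(-19833 + 2 \sqrt{7165}\right) - 33366 = -53199 + 2 \sqrt{7165}$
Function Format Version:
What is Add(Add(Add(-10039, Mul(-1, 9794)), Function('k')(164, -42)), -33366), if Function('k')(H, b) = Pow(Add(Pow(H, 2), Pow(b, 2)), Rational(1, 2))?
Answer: Add(-53199, Mul(2, Pow(7165, Rational(1, 2)))) ≈ -53030.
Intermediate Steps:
Add(Add(Add(-10039, Mul(-1, 9794)), Function('k')(164, -42)), -33366) = Add(Add(Add(-10039, Mul(-1, 9794)), Pow(Add(Pow(164, 2), Pow(-42, 2)), Rational(1, 2))), -33366) = Add(Add(Add(-10039, -9794), Pow(Add(26896, 1764), Rational(1, 2))), -33366) = Add(Add(-19833, Pow(28660, Rational(1, 2))), -33366) = Add(Add(-19833, Mul(2, Pow(7165, Rational(1, 2)))), -33366) = Add(-53199, Mul(2, Pow(7165, Rational(1, 2))))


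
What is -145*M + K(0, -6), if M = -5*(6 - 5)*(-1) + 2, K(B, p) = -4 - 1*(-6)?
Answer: -1013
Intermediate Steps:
K(B, p) = 2 (K(B, p) = -4 + 6 = 2)
M = 7 (M = -5*(-1) + 2 = 5 + 2 = 7)
-145*M + K(0, -6) = -145*7 + 2 = -1015 + 2 = -1013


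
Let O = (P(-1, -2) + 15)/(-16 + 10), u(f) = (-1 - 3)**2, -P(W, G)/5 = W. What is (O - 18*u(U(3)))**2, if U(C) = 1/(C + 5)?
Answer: 763876/9 ≈ 84875.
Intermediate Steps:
P(W, G) = -5*W
U(C) = 1/(5 + C)
u(f) = 16 (u(f) = (-4)**2 = 16)
O = -10/3 (O = (-5*(-1) + 15)/(-16 + 10) = (5 + 15)/(-6) = 20*(-1/6) = -10/3 ≈ -3.3333)
(O - 18*u(U(3)))**2 = (-10/3 - 18*16)**2 = (-10/3 - 288)**2 = (-874/3)**2 = 763876/9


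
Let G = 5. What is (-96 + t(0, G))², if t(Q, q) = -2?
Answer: 9604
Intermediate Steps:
(-96 + t(0, G))² = (-96 - 2)² = (-98)² = 9604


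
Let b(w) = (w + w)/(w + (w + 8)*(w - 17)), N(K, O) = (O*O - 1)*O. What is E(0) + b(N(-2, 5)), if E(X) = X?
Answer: 30/1663 ≈ 0.018040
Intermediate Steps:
N(K, O) = O*(-1 + O²) (N(K, O) = (O² - 1)*O = (-1 + O²)*O = O*(-1 + O²))
b(w) = 2*w/(w + (-17 + w)*(8 + w)) (b(w) = (2*w)/(w + (8 + w)*(-17 + w)) = (2*w)/(w + (-17 + w)*(8 + w)) = 2*w/(w + (-17 + w)*(8 + w)))
E(0) + b(N(-2, 5)) = 0 + 2*(5³ - 1*5)/(-136 + (5³ - 1*5)² - 8*(5³ - 1*5)) = 0 + 2*(125 - 5)/(-136 + (125 - 5)² - 8*(125 - 5)) = 0 + 2*120/(-136 + 120² - 8*120) = 0 + 2*120/(-136 + 14400 - 960) = 0 + 2*120/13304 = 0 + 2*120*(1/13304) = 0 + 30/1663 = 30/1663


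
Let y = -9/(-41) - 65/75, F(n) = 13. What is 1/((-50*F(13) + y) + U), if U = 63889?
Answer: 615/38891587 ≈ 1.5813e-5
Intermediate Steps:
y = -398/615 (y = -9*(-1/41) - 65*1/75 = 9/41 - 13/15 = -398/615 ≈ -0.64715)
1/((-50*F(13) + y) + U) = 1/((-50*13 - 398/615) + 63889) = 1/((-650 - 398/615) + 63889) = 1/(-400148/615 + 63889) = 1/(38891587/615) = 615/38891587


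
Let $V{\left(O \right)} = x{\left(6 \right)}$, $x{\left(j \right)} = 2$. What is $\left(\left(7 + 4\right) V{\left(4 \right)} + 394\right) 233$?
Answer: $96928$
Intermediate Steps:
$V{\left(O \right)} = 2$
$\left(\left(7 + 4\right) V{\left(4 \right)} + 394\right) 233 = \left(\left(7 + 4\right) 2 + 394\right) 233 = \left(11 \cdot 2 + 394\right) 233 = \left(22 + 394\right) 233 = 416 \cdot 233 = 96928$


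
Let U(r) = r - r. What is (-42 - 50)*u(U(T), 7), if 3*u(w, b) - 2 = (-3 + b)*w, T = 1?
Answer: -184/3 ≈ -61.333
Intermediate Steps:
U(r) = 0
u(w, b) = 2/3 + w*(-3 + b)/3 (u(w, b) = 2/3 + ((-3 + b)*w)/3 = 2/3 + (w*(-3 + b))/3 = 2/3 + w*(-3 + b)/3)
(-42 - 50)*u(U(T), 7) = (-42 - 50)*(2/3 - 1*0 + (1/3)*7*0) = -92*(2/3 + 0 + 0) = -92*2/3 = -184/3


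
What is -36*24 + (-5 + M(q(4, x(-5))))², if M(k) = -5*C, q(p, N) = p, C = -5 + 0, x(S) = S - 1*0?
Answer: -464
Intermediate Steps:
x(S) = S (x(S) = S + 0 = S)
C = -5
M(k) = 25 (M(k) = -5*(-5) = 25)
-36*24 + (-5 + M(q(4, x(-5))))² = -36*24 + (-5 + 25)² = -864 + 20² = -864 + 400 = -464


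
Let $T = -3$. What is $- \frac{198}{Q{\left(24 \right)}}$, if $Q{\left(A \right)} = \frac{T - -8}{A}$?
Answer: $- \frac{4752}{5} \approx -950.4$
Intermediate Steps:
$Q{\left(A \right)} = \frac{5}{A}$ ($Q{\left(A \right)} = \frac{-3 - -8}{A} = \frac{-3 + 8}{A} = \frac{5}{A}$)
$- \frac{198}{Q{\left(24 \right)}} = - \frac{198}{5 \cdot \frac{1}{24}} = - \frac{198}{\frac{5}{24}} = \left(-198\right) \frac{24}{5} = - \frac{4752}{5}$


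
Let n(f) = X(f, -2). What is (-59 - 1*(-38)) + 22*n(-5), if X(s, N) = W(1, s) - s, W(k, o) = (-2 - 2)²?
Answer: 441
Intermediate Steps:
W(k, o) = 16 (W(k, o) = (-4)² = 16)
X(s, N) = 16 - s
n(f) = 16 - f
(-59 - 1*(-38)) + 22*n(-5) = (-59 - 1*(-38)) + 22*(16 - 1*(-5)) = (-59 + 38) + 22*(16 + 5) = -21 + 22*21 = -21 + 462 = 441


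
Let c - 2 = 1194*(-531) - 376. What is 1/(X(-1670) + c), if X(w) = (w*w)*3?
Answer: 1/7732312 ≈ 1.2933e-7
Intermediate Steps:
X(w) = 3*w**2 (X(w) = w**2*3 = 3*w**2)
c = -634388 (c = 2 + (1194*(-531) - 376) = 2 + (-634014 - 376) = 2 - 634390 = -634388)
1/(X(-1670) + c) = 1/(3*(-1670)**2 - 634388) = 1/(3*2788900 - 634388) = 1/(8366700 - 634388) = 1/7732312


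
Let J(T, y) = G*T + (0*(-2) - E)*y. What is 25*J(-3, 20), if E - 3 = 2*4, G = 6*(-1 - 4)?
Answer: -3250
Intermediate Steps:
G = -30 (G = 6*(-5) = -30)
E = 11 (E = 3 + 2*4 = 3 + 8 = 11)
J(T, y) = -30*T - 11*y (J(T, y) = -30*T + (0*(-2) - 1*11)*y = -30*T + (0 - 11)*y = -30*T - 11*y)
25*J(-3, 20) = 25*(-30*(-3) - 11*20) = 25*(90 - 220) = 25*(-130) = -3250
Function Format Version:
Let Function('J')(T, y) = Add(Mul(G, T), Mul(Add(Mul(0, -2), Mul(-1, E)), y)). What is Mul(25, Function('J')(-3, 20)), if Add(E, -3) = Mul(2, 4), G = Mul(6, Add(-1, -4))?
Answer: -3250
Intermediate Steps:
G = -30 (G = Mul(6, -5) = -30)
E = 11 (E = Add(3, Mul(2, 4)) = Add(3, 8) = 11)
Function('J')(T, y) = Add(Mul(-30, T), Mul(-11, y)) (Function('J')(T, y) = Add(Mul(-30, T), Mul(Add(Mul(0, -2), Mul(-1, 11)), y)) = Add(Mul(-30, T), Mul(Add(0, -11), y)) = Add(Mul(-30, T), Mul(-11, y)))
Mul(25, Function('J')(-3, 20)) = Mul(25, Add(Mul(-30, -3), Mul(-11, 20))) = Mul(25, Add(90, -220)) = Mul(25, -130) = -3250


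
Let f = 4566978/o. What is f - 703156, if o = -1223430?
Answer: -11029060411/15685 ≈ -7.0316e+5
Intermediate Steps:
f = -58551/15685 (f = 4566978/(-1223430) = 4566978*(-1/1223430) = -58551/15685 ≈ -3.7329)
f - 703156 = -58551/15685 - 703156 = -11029060411/15685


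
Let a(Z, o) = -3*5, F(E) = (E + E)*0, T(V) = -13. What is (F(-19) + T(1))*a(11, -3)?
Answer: 195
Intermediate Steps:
F(E) = 0 (F(E) = (2*E)*0 = 0)
a(Z, o) = -15
(F(-19) + T(1))*a(11, -3) = (0 - 13)*(-15) = -13*(-15) = 195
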